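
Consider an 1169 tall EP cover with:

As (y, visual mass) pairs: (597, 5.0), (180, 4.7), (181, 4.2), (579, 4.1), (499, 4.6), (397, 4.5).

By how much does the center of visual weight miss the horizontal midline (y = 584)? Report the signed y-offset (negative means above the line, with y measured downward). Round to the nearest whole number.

≈ -176

Σw = 5.0 + 4.7 + 4.2 + 4.1 + 4.6 + 4.5 = 27.1.
Σw·y = 5.0·597 + 4.7·180 + 4.2·181 + 4.1·579 + 4.6·499 + 4.5·397 = 11047.0, so ȳ = 11047.0/27.1 ≈ 407.64.
Against y = 584, that's 407.64 − 584 = -176.36.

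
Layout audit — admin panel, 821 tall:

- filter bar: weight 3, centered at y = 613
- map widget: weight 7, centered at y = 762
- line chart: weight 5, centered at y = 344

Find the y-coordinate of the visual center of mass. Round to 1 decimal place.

y ≈ 592.9

Total weight = 3 + 7 + 5 = 15.
Σw·y = 3·613 + 7·762 + 5·344 = 8893, so ȳ = 8893/15 ≈ 592.87.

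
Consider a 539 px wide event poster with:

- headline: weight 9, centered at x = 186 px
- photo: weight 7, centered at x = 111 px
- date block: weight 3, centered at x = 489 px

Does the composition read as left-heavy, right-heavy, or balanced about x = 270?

Total weight = 9 + 7 + 3 = 19.
x-moment: 9·186 + 7·111 + 3·489 = 3918; centroid 3918/19 ≈ 206.21.
206.2 lies left of the midline 270, so the layout is left-heavy.

left-heavy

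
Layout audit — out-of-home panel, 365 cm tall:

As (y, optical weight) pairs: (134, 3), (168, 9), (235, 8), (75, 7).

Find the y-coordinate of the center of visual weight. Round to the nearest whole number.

Total weight = 3 + 9 + 8 + 7 = 27.
Σw·y = 3·134 + 9·168 + 8·235 + 7·75 = 4319, so ȳ = 4319/27 ≈ 159.96.

y ≈ 160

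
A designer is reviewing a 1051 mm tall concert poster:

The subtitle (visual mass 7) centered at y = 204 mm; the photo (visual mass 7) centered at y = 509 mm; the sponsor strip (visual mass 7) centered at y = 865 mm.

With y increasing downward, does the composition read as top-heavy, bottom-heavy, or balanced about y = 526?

Σw = 7 + 7 + 7 = 21.
Σw·y = 7·204 + 7·509 + 7·865 = 11046, so ȳ = 11046/21 ≈ 526.00.
526.00 = 526 exactly: balanced.

balanced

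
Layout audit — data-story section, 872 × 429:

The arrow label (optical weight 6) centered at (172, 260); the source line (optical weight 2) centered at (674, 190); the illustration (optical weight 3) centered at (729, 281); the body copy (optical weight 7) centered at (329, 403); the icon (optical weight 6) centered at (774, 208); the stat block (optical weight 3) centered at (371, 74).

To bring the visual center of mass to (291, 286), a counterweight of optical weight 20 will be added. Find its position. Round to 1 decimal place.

(52.5, 318.4)

After adding the counterweight, total weight = 6 + 2 + 3 + 7 + 6 + 3 + 20 = 47.
x: target moment 47×291 = 13677; current 6·172 + 2·674 + 3·729 + 7·329 + 6·774 + 3·371 = 12627; the counterweight supplies 1050, so x = 1050/20 ≈ 52.50.
y: target moment 47×286 = 13442; current 6·260 + 2·190 + 3·281 + 7·403 + 6·208 + 3·74 = 7074; the counterweight supplies 6368, so y = 6368/20 ≈ 318.40.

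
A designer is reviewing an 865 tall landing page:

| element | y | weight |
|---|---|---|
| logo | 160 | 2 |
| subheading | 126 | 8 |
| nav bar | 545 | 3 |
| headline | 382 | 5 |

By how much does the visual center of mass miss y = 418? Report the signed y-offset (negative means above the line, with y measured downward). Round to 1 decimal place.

≈ -147.3

Σw = 2 + 8 + 3 + 5 = 18.
Σw·y = 2·160 + 8·126 + 3·545 + 5·382 = 4873, so ȳ = 4873/18 ≈ 270.72.
Offset from y = 418: 270.72 − 418 ≈ -147.28.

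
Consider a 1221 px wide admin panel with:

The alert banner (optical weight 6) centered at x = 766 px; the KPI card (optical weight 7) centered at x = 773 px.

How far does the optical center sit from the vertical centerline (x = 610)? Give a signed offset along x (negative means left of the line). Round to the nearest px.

≈ 160 px

Σw = 6 + 7 = 13.
x-moment: 6·766 + 7·773 = 10007; centroid 10007/13 ≈ 769.77.
Against x = 610, that's 769.77 − 610 = 159.77.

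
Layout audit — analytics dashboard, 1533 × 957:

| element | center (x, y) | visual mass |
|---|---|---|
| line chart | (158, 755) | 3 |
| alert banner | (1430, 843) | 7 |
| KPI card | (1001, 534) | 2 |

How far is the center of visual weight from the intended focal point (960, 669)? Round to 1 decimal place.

≈ 128.8

Total weight = 3 + 7 + 2 = 12.
x-moment: 3·158 + 7·1430 + 2·1001 = 12486; centroid 12486/12 ≈ 1040.50.
y-moment: 3·755 + 7·843 + 2·534 = 9234; centroid 9234/12 ≈ 769.50.
From (960, 669): dx = 80.50, dy = 100.50, so the distance is √(dx²+dy²) ≈ 128.77.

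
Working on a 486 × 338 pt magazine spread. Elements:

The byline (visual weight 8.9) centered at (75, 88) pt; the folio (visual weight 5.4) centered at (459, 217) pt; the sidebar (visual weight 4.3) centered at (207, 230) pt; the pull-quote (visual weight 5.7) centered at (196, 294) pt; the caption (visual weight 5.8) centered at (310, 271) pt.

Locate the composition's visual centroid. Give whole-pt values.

Weights sum to 8.9 + 5.4 + 4.3 + 5.7 + 5.8 = 30.1.
Σw·x = 8.9·75 + 5.4·459 + 4.3·207 + 5.7·196 + 5.8·310 = 6951.4, so x̄ = 6951.4/30.1 ≈ 230.94.
Σw·y = 8.9·88 + 5.4·217 + 4.3·230 + 5.7·294 + 5.8·271 = 6191.6, so ȳ = 6191.6/30.1 ≈ 205.70.

(231, 206)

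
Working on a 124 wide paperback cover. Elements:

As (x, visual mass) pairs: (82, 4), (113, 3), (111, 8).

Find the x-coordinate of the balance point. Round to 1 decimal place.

Weights sum to 4 + 3 + 8 = 15.
x-moment: 4·82 + 3·113 + 8·111 = 1555; centroid 1555/15 ≈ 103.67.

x ≈ 103.7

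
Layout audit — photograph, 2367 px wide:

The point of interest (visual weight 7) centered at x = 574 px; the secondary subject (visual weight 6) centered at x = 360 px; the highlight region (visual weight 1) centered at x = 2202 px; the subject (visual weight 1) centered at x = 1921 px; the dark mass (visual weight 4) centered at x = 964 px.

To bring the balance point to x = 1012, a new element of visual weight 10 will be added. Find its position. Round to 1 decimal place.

x ≈ 1519.1

With the new element, Σw becomes 7 + 6 + 1 + 1 + 4 + 10 = 29.
Along x: (14157 + 10·x) / 29 = 1012 (existing moment 7·574 + 6·360 + 1·2202 + 1·1921 + 4·964 = 14157) ⇒ x = (29348 − 14157) / 10 ≈ 1519.10.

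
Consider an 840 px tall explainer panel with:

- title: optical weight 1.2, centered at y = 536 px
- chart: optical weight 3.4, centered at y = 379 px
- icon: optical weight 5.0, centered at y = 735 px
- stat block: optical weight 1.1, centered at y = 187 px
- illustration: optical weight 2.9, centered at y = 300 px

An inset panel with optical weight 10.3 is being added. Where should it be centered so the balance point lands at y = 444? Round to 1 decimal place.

y ≈ 381.5

New total weight: (1.2 + 3.4 + 5.0 + 1.1 + 2.9) + 10.3 = 23.9.
y: need Σw·y = 23.9·444 = 10611.6. Existing = 1.2·536 + 3.4·379 + 5.0·735 + 1.1·187 + 2.9·300 = 6682.5. Remainder 3929.1 / 10.3 ≈ 381.47.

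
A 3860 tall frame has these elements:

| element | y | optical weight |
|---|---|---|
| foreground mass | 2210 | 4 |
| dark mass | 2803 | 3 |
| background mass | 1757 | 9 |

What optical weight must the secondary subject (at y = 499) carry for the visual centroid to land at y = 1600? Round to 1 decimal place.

Fixed elements: Σw = 4 + 3 + 9 = 16, Σw·y = 4·2210 + 3·2803 + 9·1757 = 33062.
Set Σw·y/Σw = 1600: (33062 + 499w) = 1600·(16 + w).
Rearranging, w·(499 − 1600) = 1600·16 − 33062 = -7462, so w ≈ -7462/-1101 = 6.78.

w ≈ 6.8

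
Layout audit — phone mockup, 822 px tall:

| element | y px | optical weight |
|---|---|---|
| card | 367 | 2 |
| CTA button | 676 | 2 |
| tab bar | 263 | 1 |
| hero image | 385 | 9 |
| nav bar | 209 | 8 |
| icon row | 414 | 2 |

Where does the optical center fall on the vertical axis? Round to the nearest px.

y ≈ 346

Weights sum to 2 + 2 + 1 + 9 + 8 + 2 = 24.
Σw·y = 2·367 + 2·676 + 1·263 + 9·385 + 8·209 + 2·414 = 8314, so ȳ = 8314/24 ≈ 346.42.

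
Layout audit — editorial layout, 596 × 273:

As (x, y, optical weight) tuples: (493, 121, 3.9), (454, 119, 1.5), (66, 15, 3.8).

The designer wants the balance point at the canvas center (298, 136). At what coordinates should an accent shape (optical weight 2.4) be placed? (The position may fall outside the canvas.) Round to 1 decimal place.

With the accent shape, Σw becomes 3.9 + 1.5 + 3.8 + 2.4 = 11.6.
x: target moment 11.6×298 = 3456.8; current 3.9·493 + 1.5·454 + 3.8·66 = 2854.5; the accent shape supplies 602.3, so x = 602.3/2.4 ≈ 250.96.
y: target moment 11.6×136 = 1577.6; current 3.9·121 + 1.5·119 + 3.8·15 = 707.4; the accent shape supplies 870.2, so y = 870.2/2.4 ≈ 362.58.

(251.0, 362.6)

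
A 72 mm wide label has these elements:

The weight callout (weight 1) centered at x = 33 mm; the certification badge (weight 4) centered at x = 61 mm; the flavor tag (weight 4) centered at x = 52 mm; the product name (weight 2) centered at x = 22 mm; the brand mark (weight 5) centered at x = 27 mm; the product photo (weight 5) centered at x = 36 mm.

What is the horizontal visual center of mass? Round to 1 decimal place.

Weights sum to 1 + 4 + 4 + 2 + 5 + 5 = 21.
x: (1·33 + 4·61 + 4·52 + 2·22 + 5·27 + 5·36) / 21 = 844 / 21 ≈ 40.19

x ≈ 40.2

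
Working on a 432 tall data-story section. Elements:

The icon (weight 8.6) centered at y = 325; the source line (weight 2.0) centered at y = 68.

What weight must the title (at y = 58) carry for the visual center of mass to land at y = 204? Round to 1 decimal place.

w ≈ 5.3

Existing Σw = 10.6 (8.6 + 2.0); existing moment 8.6·325 + 2.0·68 = 2931.0.
Balance at y = 204 requires (2931.0 + w·58) / (10.6 + w) = 204.
So w = (204·10.6 − 2931.0)/(58 − 204) = -768.6/-146 ≈ 5.26.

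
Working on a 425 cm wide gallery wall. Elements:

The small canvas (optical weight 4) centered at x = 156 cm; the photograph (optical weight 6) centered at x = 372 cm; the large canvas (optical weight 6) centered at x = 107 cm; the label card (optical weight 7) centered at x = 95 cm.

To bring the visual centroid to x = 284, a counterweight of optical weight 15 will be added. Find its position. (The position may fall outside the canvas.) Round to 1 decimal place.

After adding the counterweight, total weight = 4 + 6 + 6 + 7 + 15 = 38.
x: need Σw·x = 38·284 = 10792. Existing = 4·156 + 6·372 + 6·107 + 7·95 = 4163. Remainder 6629 / 15 ≈ 441.93.

x ≈ 441.9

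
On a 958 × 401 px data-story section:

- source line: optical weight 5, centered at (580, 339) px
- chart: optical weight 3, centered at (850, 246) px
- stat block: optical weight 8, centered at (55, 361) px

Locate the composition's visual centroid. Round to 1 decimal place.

(368.1, 332.6)

Weights sum to 5 + 3 + 8 = 16.
x: (5·580 + 3·850 + 8·55) / 16 = 5890 / 16 ≈ 368.12
y: (5·339 + 3·246 + 8·361) / 16 = 5321 / 16 ≈ 332.56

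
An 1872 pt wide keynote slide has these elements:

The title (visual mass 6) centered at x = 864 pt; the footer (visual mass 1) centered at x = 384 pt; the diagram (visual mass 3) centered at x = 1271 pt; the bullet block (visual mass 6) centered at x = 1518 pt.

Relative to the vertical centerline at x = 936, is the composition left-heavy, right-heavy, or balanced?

Σw = 6 + 1 + 3 + 6 = 16.
x-moment: 6·864 + 1·384 + 3·1271 + 6·1518 = 18489; centroid 18489/16 ≈ 1155.56.
Since 1155.6 is right of 936, the composition reads right-heavy.

right-heavy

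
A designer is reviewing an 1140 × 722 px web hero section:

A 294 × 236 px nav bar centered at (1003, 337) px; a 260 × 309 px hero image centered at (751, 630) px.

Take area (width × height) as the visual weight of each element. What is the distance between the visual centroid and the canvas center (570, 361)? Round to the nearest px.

Taking area as weight: nav bar 294·236 = 69384, hero image 260·309 = 80340. Sum 149724.
x-moment: 69384·1003 + 80340·751 = 129927492; centroid 129927492/149724 ≈ 867.78.
y-moment: 69384·337 + 80340·630 = 73996608; centroid 73996608/149724 ≈ 494.22.
From (570, 361): dx = 297.78, dy = 133.22, so the distance is √(dx²+dy²) ≈ 326.22.

≈ 326 px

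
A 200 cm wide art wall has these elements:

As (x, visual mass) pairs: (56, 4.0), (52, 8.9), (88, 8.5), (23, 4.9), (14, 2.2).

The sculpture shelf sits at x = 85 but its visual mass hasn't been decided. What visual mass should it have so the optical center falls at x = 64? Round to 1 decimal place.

Existing Σw = 28.5 (4.0 + 8.9 + 8.5 + 4.9 + 2.2); existing moment 4.0·56 + 8.9·52 + 8.5·88 + 4.9·23 + 2.2·14 = 1578.3.
Balance at x = 64 requires (1578.3 + w·85) / (28.5 + w) = 64.
So w = (64·28.5 − 1578.3)/(85 − 64) = 245.7/21 ≈ 11.70.

w ≈ 11.7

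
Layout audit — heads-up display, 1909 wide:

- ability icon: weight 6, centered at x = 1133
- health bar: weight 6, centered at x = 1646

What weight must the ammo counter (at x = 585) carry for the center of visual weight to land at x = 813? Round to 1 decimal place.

w ≈ 30.3

Existing Σw = 12 (6 + 6); existing moment 6·1133 + 6·1646 = 16674.
Set Σw·x/Σw = 813: (16674 + 585w) = 813·(12 + w).
So w = (813·12 − 16674)/(585 − 813) = -6918/-228 ≈ 30.34.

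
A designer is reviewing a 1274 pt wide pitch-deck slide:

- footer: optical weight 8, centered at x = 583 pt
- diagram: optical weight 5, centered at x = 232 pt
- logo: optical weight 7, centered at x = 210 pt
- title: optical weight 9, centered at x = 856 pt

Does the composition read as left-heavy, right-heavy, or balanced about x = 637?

left-heavy

Weights sum to 8 + 5 + 7 + 9 = 29.
Σw·x = 8·583 + 5·232 + 7·210 + 9·856 = 14998, so x̄ = 14998/29 ≈ 517.17.
517.2 lies left of the midline 637, so the layout is left-heavy.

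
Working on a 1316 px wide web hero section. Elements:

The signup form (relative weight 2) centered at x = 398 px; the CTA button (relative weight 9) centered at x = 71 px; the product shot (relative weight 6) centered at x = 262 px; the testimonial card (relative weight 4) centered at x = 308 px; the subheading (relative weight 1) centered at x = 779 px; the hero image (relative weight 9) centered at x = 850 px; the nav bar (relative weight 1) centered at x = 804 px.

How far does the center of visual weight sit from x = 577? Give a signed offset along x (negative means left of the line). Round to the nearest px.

≈ -156 px

Total weight = 2 + 9 + 6 + 4 + 1 + 9 + 1 = 32.
x: moment 13472 / weight 32 ≈ 421.00
Difference: 421.00 − 577 ≈ -156.00.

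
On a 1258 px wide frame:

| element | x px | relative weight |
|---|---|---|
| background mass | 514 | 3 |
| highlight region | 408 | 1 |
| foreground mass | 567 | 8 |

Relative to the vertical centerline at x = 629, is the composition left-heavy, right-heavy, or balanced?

Σw = 3 + 1 + 8 = 12.
x-moment: 3·514 + 1·408 + 8·567 = 6486; centroid 6486/12 ≈ 540.50.
Since 540.5 is left of 629, the composition reads left-heavy.

left-heavy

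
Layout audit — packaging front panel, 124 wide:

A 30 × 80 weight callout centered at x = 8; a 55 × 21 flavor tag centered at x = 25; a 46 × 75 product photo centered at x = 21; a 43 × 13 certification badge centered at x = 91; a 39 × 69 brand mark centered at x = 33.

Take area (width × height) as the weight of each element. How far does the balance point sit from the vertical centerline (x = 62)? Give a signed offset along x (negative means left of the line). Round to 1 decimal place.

≈ -36.6

Areas → weights: weight callout 30·80 = 2400, flavor tag 55·21 = 1155, product photo 46·75 = 3450, certification badge 43·13 = 559, brand mark 39·69 = 2691; Σw = 10255.
x-moment: 2400·8 + 1155·25 + 3450·21 + 559·91 + 2691·33 = 260197; centroid 260197/10255 ≈ 25.37.
Difference: 25.37 − 62 ≈ -36.63.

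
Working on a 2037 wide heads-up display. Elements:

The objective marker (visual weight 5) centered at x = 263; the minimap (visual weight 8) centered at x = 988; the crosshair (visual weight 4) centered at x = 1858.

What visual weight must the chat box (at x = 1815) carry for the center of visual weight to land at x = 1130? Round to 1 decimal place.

w ≈ 3.7

Known weights sum to 5 + 8 + 4 = 17; their moment is 5·263 + 8·988 + 4·1858 = 16651.
Balance at x = 1130 requires (16651 + w·1815) / (17 + w) = 1130.
So w = (1130·17 − 16651)/(1815 − 1130) = 2559/685 ≈ 3.74.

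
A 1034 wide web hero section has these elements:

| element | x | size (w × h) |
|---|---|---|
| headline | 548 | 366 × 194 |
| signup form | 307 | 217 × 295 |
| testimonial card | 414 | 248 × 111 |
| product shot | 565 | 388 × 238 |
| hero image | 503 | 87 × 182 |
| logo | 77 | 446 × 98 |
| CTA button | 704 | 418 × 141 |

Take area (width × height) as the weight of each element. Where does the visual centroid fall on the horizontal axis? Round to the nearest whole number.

Areas → weights: headline 366·194 = 71004, signup form 217·295 = 64015, testimonial card 248·111 = 27528, product shot 388·238 = 92344, hero image 87·182 = 15834, logo 446·98 = 43708, CTA button 418·141 = 58938; Σw = 373371.
x: moment 174956119 / weight 373371 ≈ 468.59

x ≈ 469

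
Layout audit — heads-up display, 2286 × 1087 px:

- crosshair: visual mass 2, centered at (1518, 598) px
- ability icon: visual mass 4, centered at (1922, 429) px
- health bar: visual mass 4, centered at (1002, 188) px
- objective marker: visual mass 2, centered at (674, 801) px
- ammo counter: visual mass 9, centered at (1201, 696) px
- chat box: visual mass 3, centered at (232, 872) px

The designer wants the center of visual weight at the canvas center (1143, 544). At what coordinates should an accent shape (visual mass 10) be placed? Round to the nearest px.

After adding the accent shape, total weight = 2 + 4 + 4 + 2 + 9 + 3 + 10 = 34.
x: target moment 34×1143 = 38862; current 2·1518 + 4·1922 + 4·1002 + 2·674 + 9·1201 + 3·232 = 27585; the accent shape supplies 11277, so x = 11277/10 ≈ 1127.70.
y: target moment 34×544 = 18496; current 2·598 + 4·429 + 4·188 + 2·801 + 9·696 + 3·872 = 14146; the accent shape supplies 4350, so y = 4350/10 ≈ 435.00.

(1128, 435)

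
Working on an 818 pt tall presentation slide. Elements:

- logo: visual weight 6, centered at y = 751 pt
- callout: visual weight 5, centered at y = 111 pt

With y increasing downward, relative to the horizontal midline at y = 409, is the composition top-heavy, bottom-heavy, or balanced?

bottom-heavy

Weights sum to 6 + 5 = 11.
y: (6·751 + 5·111) / 11 = 5061 / 11 ≈ 460.09
460.1 lies below (larger y than) the midline 409, so the layout is bottom-heavy.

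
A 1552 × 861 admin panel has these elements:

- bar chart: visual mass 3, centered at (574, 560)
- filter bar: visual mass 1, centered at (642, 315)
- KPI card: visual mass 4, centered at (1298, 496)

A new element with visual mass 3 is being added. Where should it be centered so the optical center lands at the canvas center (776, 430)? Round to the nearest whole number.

(327, 250)

After adding the new element, total weight = 3 + 1 + 4 + 3 = 11.
Along x: (7556 + 3·x) / 11 = 776 (existing moment 3·574 + 1·642 + 4·1298 = 7556) ⇒ x = (8536 − 7556) / 3 ≈ 326.67.
Along y: (3979 + 3·y) / 11 = 430 (existing moment 3·560 + 1·315 + 4·496 = 3979) ⇒ y = (4730 − 3979) / 3 ≈ 250.33.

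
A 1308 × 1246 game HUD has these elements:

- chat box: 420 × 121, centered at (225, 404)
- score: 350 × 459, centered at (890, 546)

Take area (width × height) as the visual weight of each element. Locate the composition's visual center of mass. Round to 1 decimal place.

Taking area as weight: chat box 420·121 = 50820, score 350·459 = 160650. Sum 211470.
x-moment: 50820·225 + 160650·890 = 154413000; centroid 154413000/211470 ≈ 730.19.
y-moment: 50820·404 + 160650·546 = 108246180; centroid 108246180/211470 ≈ 511.87.

(730.2, 511.9)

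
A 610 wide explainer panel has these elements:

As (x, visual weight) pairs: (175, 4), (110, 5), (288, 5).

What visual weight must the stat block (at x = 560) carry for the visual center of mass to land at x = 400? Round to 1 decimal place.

Known weights sum to 4 + 5 + 5 = 14; their moment is 4·175 + 5·110 + 5·288 = 2690.
For the centroid to hit 400: (2690 + w·560) / (14 + w) = 400.
So w = (400·14 − 2690)/(560 − 400) = 2910/160 ≈ 18.19.

w ≈ 18.2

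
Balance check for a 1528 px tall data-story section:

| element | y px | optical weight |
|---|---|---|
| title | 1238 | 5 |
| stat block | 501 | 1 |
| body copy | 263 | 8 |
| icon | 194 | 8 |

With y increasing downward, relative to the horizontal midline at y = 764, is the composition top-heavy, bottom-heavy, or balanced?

Weights sum to 5 + 1 + 8 + 8 = 22.
y-moment: 5·1238 + 1·501 + 8·263 + 8·194 = 10347; centroid 10347/22 ≈ 470.32.
470.3 vs midline 764 → top-heavy.

top-heavy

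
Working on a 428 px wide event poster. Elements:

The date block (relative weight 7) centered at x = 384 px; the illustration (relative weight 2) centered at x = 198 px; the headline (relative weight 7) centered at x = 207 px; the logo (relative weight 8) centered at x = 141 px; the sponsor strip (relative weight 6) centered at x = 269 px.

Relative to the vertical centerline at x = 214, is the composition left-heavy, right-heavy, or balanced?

Total weight = 7 + 2 + 7 + 8 + 6 = 30.
x: (7·384 + 2·198 + 7·207 + 8·141 + 6·269) / 30 = 7275 / 30 ≈ 242.50
242.5 lies right of the midline 214, so the layout is right-heavy.

right-heavy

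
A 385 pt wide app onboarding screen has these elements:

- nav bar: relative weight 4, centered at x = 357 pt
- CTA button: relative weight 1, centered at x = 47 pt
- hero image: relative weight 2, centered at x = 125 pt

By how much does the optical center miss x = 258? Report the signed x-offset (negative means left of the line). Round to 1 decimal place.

Total weight = 4 + 1 + 2 = 7.
Σw·x = 4·357 + 1·47 + 2·125 = 1725, so x̄ = 1725/7 ≈ 246.43.
Difference: 246.43 − 258 ≈ -11.57.

≈ -11.6 pt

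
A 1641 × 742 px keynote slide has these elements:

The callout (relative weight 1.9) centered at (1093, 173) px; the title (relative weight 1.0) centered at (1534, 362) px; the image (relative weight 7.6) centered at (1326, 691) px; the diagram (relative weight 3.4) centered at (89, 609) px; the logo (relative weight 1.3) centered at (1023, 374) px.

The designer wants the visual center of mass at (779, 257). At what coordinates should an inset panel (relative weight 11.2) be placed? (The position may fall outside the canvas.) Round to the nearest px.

(468, -153)

With the inset panel, Σw becomes 1.9 + 1.0 + 7.6 + 3.4 + 1.3 + 11.2 = 26.4.
x: need Σw·x = 26.4·779 = 20565.6. Existing = 1.9·1093 + 1.0·1534 + 7.6·1326 + 3.4·89 + 1.3·1023 = 15320.8. Remainder 5244.8 / 11.2 ≈ 468.29.
y: need Σw·y = 26.4·257 = 6784.8. Existing = 1.9·173 + 1.0·362 + 7.6·691 + 3.4·609 + 1.3·374 = 8499.1. Remainder -1714.3 / 11.2 ≈ -153.06.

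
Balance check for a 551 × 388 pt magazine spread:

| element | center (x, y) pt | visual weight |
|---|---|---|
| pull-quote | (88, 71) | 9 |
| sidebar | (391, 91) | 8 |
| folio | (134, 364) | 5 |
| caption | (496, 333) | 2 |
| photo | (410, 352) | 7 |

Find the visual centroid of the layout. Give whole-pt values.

(273, 204)

Total weight = 9 + 8 + 5 + 2 + 7 = 31.
Σw·x = 9·88 + 8·391 + 5·134 + 2·496 + 7·410 = 8452, so x̄ = 8452/31 ≈ 272.65.
Σw·y = 9·71 + 8·91 + 5·364 + 2·333 + 7·352 = 6317, so ȳ = 6317/31 ≈ 203.77.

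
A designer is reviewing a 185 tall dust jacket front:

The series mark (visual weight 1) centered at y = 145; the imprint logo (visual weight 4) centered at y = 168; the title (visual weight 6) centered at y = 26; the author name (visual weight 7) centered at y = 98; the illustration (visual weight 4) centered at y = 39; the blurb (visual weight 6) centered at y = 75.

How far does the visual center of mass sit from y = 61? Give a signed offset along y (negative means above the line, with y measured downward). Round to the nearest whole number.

≈ 20

Weights sum to 1 + 4 + 6 + 7 + 4 + 6 = 28.
y: moment 2265 / weight 28 ≈ 80.89
Difference: 80.89 − 61 ≈ 19.89.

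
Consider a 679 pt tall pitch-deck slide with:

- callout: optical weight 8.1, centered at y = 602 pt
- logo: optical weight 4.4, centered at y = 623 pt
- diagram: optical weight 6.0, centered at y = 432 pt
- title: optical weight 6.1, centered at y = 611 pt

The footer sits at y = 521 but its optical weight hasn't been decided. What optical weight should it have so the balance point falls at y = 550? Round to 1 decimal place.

w ≈ 14.0

Fixed elements: Σw = 8.1 + 4.4 + 6.0 + 6.1 = 24.6, Σw·y = 8.1·602 + 4.4·623 + 6.0·432 + 6.1·611 = 13936.5.
For the centroid to hit 550: (13936.5 + w·521) / (24.6 + w) = 550.
Rearranging, w·(521 − 550) = 550·24.6 − 13936.5 = -406.5, so w ≈ -406.5/-29 = 14.02.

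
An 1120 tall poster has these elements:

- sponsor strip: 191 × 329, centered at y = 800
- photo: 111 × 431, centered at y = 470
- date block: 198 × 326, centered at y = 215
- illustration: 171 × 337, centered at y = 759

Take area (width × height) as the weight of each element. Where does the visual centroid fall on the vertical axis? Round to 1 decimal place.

y ≈ 559.9

Areas → weights: sponsor strip 191·329 = 62839, photo 111·431 = 47841, date block 198·326 = 64548, illustration 171·337 = 57627; Σw = 232855.
y: (62839·800 + 47841·470 + 64548·215 + 57627·759) / 232855 = 130373183 / 232855 ≈ 559.89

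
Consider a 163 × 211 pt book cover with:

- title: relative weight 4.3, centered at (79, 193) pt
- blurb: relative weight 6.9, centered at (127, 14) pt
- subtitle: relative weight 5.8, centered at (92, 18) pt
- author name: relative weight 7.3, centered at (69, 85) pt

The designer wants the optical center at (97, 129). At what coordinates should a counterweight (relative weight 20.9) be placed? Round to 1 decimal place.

(102.0, 200.0)

With the counterweight, Σw becomes 4.3 + 6.9 + 5.8 + 7.3 + 20.9 = 45.2.
x: target moment 45.2×97 = 4384.4; current 4.3·79 + 6.9·127 + 5.8·92 + 7.3·69 = 2253.3; the counterweight supplies 2131.1, so x = 2131.1/20.9 ≈ 101.97.
y: target moment 45.2×129 = 5830.8; current 4.3·193 + 6.9·14 + 5.8·18 + 7.3·85 = 1651.4; the counterweight supplies 4179.4, so y = 4179.4/20.9 ≈ 199.97.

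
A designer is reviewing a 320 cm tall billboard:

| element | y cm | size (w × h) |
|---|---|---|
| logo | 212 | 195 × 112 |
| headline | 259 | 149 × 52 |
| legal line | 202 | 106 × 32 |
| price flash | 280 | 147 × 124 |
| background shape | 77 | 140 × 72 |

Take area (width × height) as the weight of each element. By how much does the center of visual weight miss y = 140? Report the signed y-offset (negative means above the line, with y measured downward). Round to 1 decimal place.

Areas → weights: logo 195·112 = 21840, headline 149·52 = 7748, legal line 106·32 = 3392, price flash 147·124 = 18228, background shape 140·72 = 10080; Σw = 61288.
y-moment: 21840·212 + 7748·259 + 3392·202 + 18228·280 + 10080·77 = 13201996; centroid 13201996/61288 ≈ 215.41.
Offset from y = 140: 215.41 − 140 ≈ 75.41.

≈ 75.4 cm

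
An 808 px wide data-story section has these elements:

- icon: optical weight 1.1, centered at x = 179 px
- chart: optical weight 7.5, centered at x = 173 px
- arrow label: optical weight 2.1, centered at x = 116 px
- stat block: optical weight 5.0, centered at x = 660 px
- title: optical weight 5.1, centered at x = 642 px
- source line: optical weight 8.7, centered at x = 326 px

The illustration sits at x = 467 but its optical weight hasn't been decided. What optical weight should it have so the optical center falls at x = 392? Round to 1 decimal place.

Existing Σw = 29.5 (1.1 + 7.5 + 2.1 + 5.0 + 5.1 + 8.7); existing moment 1.1·179 + 7.5·173 + 2.1·116 + 5.0·660 + 5.1·642 + 8.7·326 = 11148.4.
For the centroid to hit 392: (11148.4 + w·467) / (29.5 + w) = 392.
So w = (392·29.5 − 11148.4)/(467 − 392) = 415.6/75 ≈ 5.54.

w ≈ 5.5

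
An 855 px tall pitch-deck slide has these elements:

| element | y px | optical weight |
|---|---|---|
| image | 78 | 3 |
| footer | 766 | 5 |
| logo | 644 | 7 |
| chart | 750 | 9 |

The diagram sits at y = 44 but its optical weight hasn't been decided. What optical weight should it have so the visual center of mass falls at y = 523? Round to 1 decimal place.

w ≈ 5.8

Fixed elements: Σw = 3 + 5 + 7 + 9 = 24, Σw·y = 3·78 + 5·766 + 7·644 + 9·750 = 15322.
For the centroid to hit 523: (15322 + w·44) / (24 + w) = 523.
Solving: w = (523·24 − 15322) / (44 − 523) = -2770 / -479 ≈ 5.78.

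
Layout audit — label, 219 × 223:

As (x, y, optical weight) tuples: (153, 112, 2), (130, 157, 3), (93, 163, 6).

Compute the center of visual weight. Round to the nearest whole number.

Total weight = 2 + 3 + 6 = 11.
Σw·x = 2·153 + 3·130 + 6·93 = 1254, so x̄ = 1254/11 ≈ 114.00.
Σw·y = 2·112 + 3·157 + 6·163 = 1673, so ȳ = 1673/11 ≈ 152.09.

(114, 152)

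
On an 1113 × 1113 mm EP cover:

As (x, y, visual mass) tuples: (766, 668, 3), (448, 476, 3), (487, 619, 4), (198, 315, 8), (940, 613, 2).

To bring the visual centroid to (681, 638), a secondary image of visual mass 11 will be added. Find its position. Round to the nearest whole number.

(1096, 920)

New total weight: (3 + 3 + 4 + 8 + 2) + 11 = 31.
Along x: (9054 + 11·x) / 31 = 681 (existing moment 3·766 + 3·448 + 4·487 + 8·198 + 2·940 = 9054) ⇒ x = (21111 − 9054) / 11 ≈ 1096.09.
Along y: (9654 + 11·y) / 31 = 638 (existing moment 3·668 + 3·476 + 4·619 + 8·315 + 2·613 = 9654) ⇒ y = (19778 − 9654) / 11 ≈ 920.36.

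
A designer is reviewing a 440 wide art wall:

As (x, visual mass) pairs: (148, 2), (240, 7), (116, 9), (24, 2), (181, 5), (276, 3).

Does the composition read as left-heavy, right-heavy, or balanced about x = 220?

left-heavy

Σw = 2 + 7 + 9 + 2 + 5 + 3 = 28.
Σw·x = 2·148 + 7·240 + 9·116 + 2·24 + 5·181 + 3·276 = 4801, so x̄ = 4801/28 ≈ 171.46.
171.5 vs midline 220 → left-heavy.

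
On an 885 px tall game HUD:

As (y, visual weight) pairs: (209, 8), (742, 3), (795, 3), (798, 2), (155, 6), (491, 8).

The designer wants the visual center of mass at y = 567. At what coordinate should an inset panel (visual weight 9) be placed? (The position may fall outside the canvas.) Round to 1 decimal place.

After adding the inset panel, total weight = 8 + 3 + 3 + 2 + 6 + 8 + 9 = 39.
y: need Σw·y = 39·567 = 22113. Existing = 8·209 + 3·742 + 3·795 + 2·798 + 6·155 + 8·491 = 12737. Remainder 9376 / 9 ≈ 1041.78.

y ≈ 1041.8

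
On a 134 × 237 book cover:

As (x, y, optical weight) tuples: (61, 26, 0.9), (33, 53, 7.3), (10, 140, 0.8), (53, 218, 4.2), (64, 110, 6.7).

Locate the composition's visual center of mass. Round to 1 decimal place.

(48.0, 109.3)

Weights sum to 0.9 + 7.3 + 0.8 + 4.2 + 6.7 = 19.9.
x: (0.9·61 + 7.3·33 + 0.8·10 + 4.2·53 + 6.7·64) / 19.9 = 955.2 / 19.9 ≈ 48.00
y: (0.9·26 + 7.3·53 + 0.8·140 + 4.2·218 + 6.7·110) / 19.9 = 2174.9 / 19.9 ≈ 109.29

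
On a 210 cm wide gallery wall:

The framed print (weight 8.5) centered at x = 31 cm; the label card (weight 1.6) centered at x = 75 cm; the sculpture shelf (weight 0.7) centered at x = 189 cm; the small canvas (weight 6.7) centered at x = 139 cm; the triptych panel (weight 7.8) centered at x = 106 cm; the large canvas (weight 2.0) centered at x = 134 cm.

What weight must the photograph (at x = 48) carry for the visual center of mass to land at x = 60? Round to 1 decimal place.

Known weights sum to 8.5 + 1.6 + 0.7 + 6.7 + 7.8 + 2.0 = 27.3; their moment is 8.5·31 + 1.6·75 + 0.7·189 + 6.7·139 + 7.8·106 + 2.0·134 = 2541.9.
Set Σw·x/Σw = 60: (2541.9 + 48w) = 60·(27.3 + w).
Solving: w = (60·27.3 − 2541.9) / (48 − 60) = -903.9 / -12 ≈ 75.33.

w ≈ 75.3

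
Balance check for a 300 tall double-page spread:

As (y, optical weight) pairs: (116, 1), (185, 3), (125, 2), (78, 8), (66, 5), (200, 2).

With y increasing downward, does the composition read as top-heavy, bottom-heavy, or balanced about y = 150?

Total weight = 1 + 3 + 2 + 8 + 5 + 2 = 21.
Σw·y = 1·116 + 3·185 + 2·125 + 8·78 + 5·66 + 2·200 = 2275, so ȳ = 2275/21 ≈ 108.33.
108.3 lies above (smaller y than) the midline 150, so the layout is top-heavy.

top-heavy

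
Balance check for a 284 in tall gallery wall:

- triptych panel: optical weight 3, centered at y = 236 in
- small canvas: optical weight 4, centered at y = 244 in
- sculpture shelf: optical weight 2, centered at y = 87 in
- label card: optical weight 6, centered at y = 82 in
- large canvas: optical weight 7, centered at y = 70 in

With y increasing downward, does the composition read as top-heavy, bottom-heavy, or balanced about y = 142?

Weights sum to 3 + 4 + 2 + 6 + 7 = 22.
y: (3·236 + 4·244 + 2·87 + 6·82 + 7·70) / 22 = 2840 / 22 ≈ 129.09
Since 129.1 is above (smaller y than) 142, the composition reads top-heavy.

top-heavy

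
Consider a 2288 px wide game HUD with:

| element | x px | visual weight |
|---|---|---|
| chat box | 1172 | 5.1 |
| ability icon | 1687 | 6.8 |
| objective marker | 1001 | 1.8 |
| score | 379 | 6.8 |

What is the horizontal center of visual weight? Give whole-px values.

Weights sum to 5.1 + 6.8 + 1.8 + 6.8 = 20.5.
x-moment: 5.1·1172 + 6.8·1687 + 1.8·1001 + 6.8·379 = 21827.8; centroid 21827.8/20.5 ≈ 1064.77.

x ≈ 1065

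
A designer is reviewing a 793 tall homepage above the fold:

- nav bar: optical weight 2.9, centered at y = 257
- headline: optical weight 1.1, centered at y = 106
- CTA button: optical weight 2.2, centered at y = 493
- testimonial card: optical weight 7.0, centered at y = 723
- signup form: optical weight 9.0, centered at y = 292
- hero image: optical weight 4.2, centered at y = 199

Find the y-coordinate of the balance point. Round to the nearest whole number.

y ≈ 397

Σw = 2.9 + 1.1 + 2.2 + 7.0 + 9.0 + 4.2 = 26.4.
Σw·y = 10471.3; ȳ = 10471.3/26.4 ≈ 396.64.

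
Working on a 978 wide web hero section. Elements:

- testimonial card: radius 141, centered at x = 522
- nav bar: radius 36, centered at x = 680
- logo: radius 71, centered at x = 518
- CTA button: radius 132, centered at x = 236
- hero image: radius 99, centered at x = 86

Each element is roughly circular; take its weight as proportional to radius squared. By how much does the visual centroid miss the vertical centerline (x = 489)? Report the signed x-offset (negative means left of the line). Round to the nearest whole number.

Weights ∝ r²: testimonial card 141² = 19881, nav bar 36² = 1296, logo 71² = 5041, CTA button 132² = 17424, hero image 99² = 9801; Σw = 53443.
x-moment: 19881·522 + 1296·680 + 5041·518 + 17424·236 + 9801·86 = 18825350; centroid 18825350/53443 ≈ 352.25.
Difference: 352.25 − 489 ≈ -136.75.

≈ -137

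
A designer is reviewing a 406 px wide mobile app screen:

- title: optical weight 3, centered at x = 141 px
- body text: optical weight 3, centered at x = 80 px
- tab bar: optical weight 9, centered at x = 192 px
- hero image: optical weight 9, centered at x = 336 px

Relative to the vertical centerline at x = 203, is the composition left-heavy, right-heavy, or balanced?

right-heavy

Σw = 3 + 3 + 9 + 9 = 24.
x-moment: 3·141 + 3·80 + 9·192 + 9·336 = 5415; centroid 5415/24 ≈ 225.62.
225.6 vs midline 203 → right-heavy.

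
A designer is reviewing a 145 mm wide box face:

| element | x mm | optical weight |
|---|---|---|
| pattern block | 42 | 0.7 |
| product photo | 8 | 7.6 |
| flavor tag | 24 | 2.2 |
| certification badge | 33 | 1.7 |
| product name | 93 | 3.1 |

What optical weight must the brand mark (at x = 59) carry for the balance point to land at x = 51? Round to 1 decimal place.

Fixed elements: Σw = 0.7 + 7.6 + 2.2 + 1.7 + 3.1 = 15.3, Σw·x = 0.7·42 + 7.6·8 + 2.2·24 + 1.7·33 + 3.1·93 = 487.4.
Balance at x = 51 requires (487.4 + w·59) / (15.3 + w) = 51.
Rearranging, w·(59 − 51) = 51·15.3 − 487.4 = 292.9, so w ≈ 292.9/8 = 36.61.

w ≈ 36.6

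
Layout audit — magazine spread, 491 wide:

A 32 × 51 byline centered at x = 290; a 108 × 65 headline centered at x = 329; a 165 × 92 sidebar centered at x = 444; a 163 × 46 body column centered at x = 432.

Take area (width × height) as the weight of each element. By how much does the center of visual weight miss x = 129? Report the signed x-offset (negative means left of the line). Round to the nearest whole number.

≈ 278

Taking area as weight: byline 32·51 = 1632, headline 108·65 = 7020, sidebar 165·92 = 15180, body column 163·46 = 7498. Sum 31330.
x: (1632·290 + 7020·329 + 15180·444 + 7498·432) / 31330 = 12761916 / 31330 ≈ 407.34
Offset from x = 129: 407.34 − 129 ≈ 278.34.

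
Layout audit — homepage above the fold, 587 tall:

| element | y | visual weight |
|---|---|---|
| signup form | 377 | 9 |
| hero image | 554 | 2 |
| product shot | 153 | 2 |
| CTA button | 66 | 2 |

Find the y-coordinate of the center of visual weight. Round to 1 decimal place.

Σw = 9 + 2 + 2 + 2 = 15.
y-moment: 9·377 + 2·554 + 2·153 + 2·66 = 4939; centroid 4939/15 ≈ 329.27.

y ≈ 329.3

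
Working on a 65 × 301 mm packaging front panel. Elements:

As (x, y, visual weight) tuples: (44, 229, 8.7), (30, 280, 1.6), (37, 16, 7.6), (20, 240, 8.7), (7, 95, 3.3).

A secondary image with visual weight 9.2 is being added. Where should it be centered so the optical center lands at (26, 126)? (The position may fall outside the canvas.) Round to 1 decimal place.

(11.7, -4.0)

With the secondary image, Σw becomes 8.7 + 1.6 + 7.6 + 8.7 + 3.3 + 9.2 = 39.1.
x: need Σw·x = 39.1·26 = 1016.6. Existing = 8.7·44 + 1.6·30 + 7.6·37 + 8.7·20 + 3.3·7 = 909.1. Remainder 107.5 / 9.2 ≈ 11.68.
y: need Σw·y = 39.1·126 = 4926.6. Existing = 8.7·229 + 1.6·280 + 7.6·16 + 8.7·240 + 3.3·95 = 4963.4. Remainder -36.8 / 9.2 ≈ -4.00.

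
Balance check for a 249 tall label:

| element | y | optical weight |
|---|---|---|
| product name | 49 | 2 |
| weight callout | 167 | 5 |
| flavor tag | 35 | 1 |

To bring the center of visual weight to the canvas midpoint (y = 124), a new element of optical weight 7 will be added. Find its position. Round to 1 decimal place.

After adding the new element, total weight = 2 + 5 + 1 + 7 = 15.
y: target moment 15×124 = 1860; current 2·49 + 5·167 + 1·35 = 968; the new element supplies 892, so y = 892/7 ≈ 127.43.

y ≈ 127.4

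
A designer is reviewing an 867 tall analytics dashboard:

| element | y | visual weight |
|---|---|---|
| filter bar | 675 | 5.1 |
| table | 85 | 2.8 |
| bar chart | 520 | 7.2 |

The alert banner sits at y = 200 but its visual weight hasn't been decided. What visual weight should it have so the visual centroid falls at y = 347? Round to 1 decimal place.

w ≈ 14.9

Known weights sum to 5.1 + 2.8 + 7.2 = 15.1; their moment is 5.1·675 + 2.8·85 + 7.2·520 = 7424.5.
For the centroid to hit 347: (7424.5 + w·200) / (15.1 + w) = 347.
So w = (347·15.1 − 7424.5)/(200 − 347) = -2184.8/-147 ≈ 14.86.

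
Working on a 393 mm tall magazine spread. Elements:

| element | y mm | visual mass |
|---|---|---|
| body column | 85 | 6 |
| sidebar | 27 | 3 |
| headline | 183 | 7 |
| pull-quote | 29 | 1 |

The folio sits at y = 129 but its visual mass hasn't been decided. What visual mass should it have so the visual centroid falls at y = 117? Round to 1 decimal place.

w ≈ 7.3

Known weights sum to 6 + 3 + 7 + 1 = 17; their moment is 6·85 + 3·27 + 7·183 + 1·29 = 1901.
Set Σw·y/Σw = 117: (1901 + 129w) = 117·(17 + w).
Solving: w = (117·17 − 1901) / (129 − 117) = 88 / 12 ≈ 7.33.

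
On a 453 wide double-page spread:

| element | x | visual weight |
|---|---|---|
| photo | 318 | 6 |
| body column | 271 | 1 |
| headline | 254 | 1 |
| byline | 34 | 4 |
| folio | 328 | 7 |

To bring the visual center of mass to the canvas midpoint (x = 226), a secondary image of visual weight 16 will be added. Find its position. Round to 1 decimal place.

With the secondary image, Σw becomes 6 + 1 + 1 + 4 + 7 + 16 = 35.
x: target moment 35×226 = 7910; current 6·318 + 1·271 + 1·254 + 4·34 + 7·328 = 4865; the secondary image supplies 3045, so x = 3045/16 ≈ 190.31.

x ≈ 190.3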